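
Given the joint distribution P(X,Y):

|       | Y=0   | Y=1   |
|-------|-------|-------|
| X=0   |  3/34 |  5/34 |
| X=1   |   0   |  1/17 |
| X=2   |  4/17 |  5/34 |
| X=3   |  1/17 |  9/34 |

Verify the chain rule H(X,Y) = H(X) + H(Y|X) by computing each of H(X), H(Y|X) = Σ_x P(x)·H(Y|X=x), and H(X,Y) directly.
H(X) = 1.7887 bits, H(Y|X) = 0.8134 bits, H(X,Y) = 2.6021 bits

Marginal of X (row sums):
  P(X=0) = 3/34 + 5/34 = 4/17
  P(X=1) = 0 + 1/17 = 1/17
  P(X=2) = 4/17 + 5/34 = 13/34
  P(X=3) = 1/17 + 9/34 = 11/34
H(X) = -[(4/17)·log₂(4/17) + (1/17)·log₂(1/17) + (13/34)·log₂(13/34) + (11/34)·log₂(11/34)]
  = 0.49117 + 0.24044 + 0.53033 + 0.52672 = 1.7887 bits

H(Y|X) = Σ_x P(x)·H(Y|X=x):
  X=0: P(X=0) = 4/17, P(Y|X=0) = (3/8, 5/8) → H(Y|X=0) = 0.95443
  X=1: P(X=1) = 1/17, P(Y|X=1) = (0, 1) → H(Y|X=1) = 0.00000
  X=2: P(X=2) = 13/34, P(Y|X=2) = (8/13, 5/13) → H(Y|X=2) = 0.96124
  X=3: P(X=3) = 11/34, P(Y|X=3) = (2/11, 9/11) → H(Y|X=3) = 0.68404
H(Y|X) = (4/17)·0.95443 + (1/17)·0.00000 + (13/34)·0.96124 + (11/34)·0.68404 = 0.8134 bits

H(X,Y) = -Σ_{x,y} P(x,y) log₂ P(x,y). Per-cell terms -P(x,y)·log₂P(x,y):
  X=0: 0.30904, 0.40670
  X=1: 0.00000, 0.24044
  X=2: 0.49117, 0.40670
  X=3: 0.24044, 0.50758
  (cells with P = 0 contribute 0)
Sum of the 8 terms: H(X,Y) = 2.6021 bits

Chain rule check:
  H(X) + H(Y|X) = 1.7887 + 0.8134 = 2.6021 bits
  H(X,Y) = 2.6021 bits
✓ Chain rule verified.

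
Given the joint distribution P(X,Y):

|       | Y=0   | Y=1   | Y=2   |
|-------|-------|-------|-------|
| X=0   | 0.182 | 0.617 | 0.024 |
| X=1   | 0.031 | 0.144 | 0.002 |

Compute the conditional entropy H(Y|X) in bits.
0.9088 bits

H(Y|X) = H(X,Y) - H(X)

H(X,Y) = -Σ_{x,y} P(x,y) log₂ P(x,y). Per-cell terms -P(x,y)·log₂P(x,y):
  X=0: 0.447354, 0.429838, 0.129140
  X=1: 0.155359, 0.402604, 0.017932
Sum of the 6 terms: H(X,Y) = 1.58223 bits

Marginal of X (row sums):
  P(X=0) = 0.182 + 0.617 + 0.024 = 0.823
  P(X=1) = 0.031 + 0.144 + 0.002 = 0.177
H(X) = -[0.823·log₂(0.823) + 0.177·log₂(0.177)]
  = 0.231292 + 0.442178 = 0.67347 bits

H(Y|X) = H(X,Y) - H(X) = 1.58223 - 0.67347 = 0.9088 bits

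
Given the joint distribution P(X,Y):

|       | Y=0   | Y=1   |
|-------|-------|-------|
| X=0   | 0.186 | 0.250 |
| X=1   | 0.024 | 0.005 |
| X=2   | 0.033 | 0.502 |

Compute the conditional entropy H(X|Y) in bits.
0.9802 bits

H(X|Y) = H(X,Y) - H(Y)

H(X,Y) = -Σ_{x,y} P(x,y) log₂ P(x,y). Per-cell terms -P(x,y)·log₂P(x,y):
  X=0: 0.4514, 0.5000
  X=1: 0.1291, 0.0382
  X=2: 0.1624, 0.4991
Sum of the 6 terms: H(X,Y) = 1.7802 bits

Marginal of Y (column sums):
  P(Y=0) = 0.186 + 0.024 + 0.033 = 0.243
  P(Y=1) = 0.250 + 0.005 + 0.502 = 0.757
H(Y) = -[0.243·log₂(0.243) + 0.757·log₂(0.757)]
  = 0.4960 + 0.3040 = 0.8000 bits

H(X|Y) = H(X,Y) - H(Y) = 1.7802 - 0.8000 = 0.9802 bits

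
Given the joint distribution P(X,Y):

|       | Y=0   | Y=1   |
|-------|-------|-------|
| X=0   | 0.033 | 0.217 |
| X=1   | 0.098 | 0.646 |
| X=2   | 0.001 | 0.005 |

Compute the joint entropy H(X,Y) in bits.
1.4245 bits

H(X,Y) = -Σ_{x,y} P(x,y) log₂ P(x,y). Per-cell terms -P(x,y)·log₂P(x,y):
  X=0: 0.1624, 0.4783
  X=1: 0.3284, 0.4072
  X=2: 0.0100, 0.0382
Sum of the 6 terms: H(X,Y) = 1.4245 bits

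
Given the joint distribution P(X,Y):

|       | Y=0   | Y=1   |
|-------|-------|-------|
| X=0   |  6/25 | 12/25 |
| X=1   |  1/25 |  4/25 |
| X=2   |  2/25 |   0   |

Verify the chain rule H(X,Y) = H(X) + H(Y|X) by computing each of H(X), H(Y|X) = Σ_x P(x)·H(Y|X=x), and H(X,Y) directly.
H(X) = 1.0971 bits, H(Y|X) = 0.8056 bits, H(X,Y) = 1.9027 bits

Marginal of X (row sums):
  P(X=0) = 6/25 + 12/25 = 18/25
  P(X=1) = 1/25 + 4/25 = 1/5
  P(X=2) = 2/25 + 0 = 2/25
H(X) = -[(18/25)·log₂(18/25) + (1/5)·log₂(1/5) + (2/25)·log₂(2/25)]
  = 0.3412 + 0.4644 + 0.2915 = 1.0971 bits

H(Y|X) = Σ_x P(x)·H(Y|X=x):
  X=0: P(X=0) = 18/25, P(Y|X=0) = (1/3, 2/3) → H(Y|X=0) = 0.9183
  X=1: P(X=1) = 1/5, P(Y|X=1) = (1/5, 4/5) → H(Y|X=1) = 0.7219
  X=2: P(X=2) = 2/25, P(Y|X=2) = (1, 0) → H(Y|X=2) = 0.0000
H(Y|X) = (18/25)·0.9183 + (1/5)·0.7219 + (2/25)·0.0000 = 0.8056 bits

H(X,Y) = -Σ_{x,y} P(x,y) log₂ P(x,y). Per-cell terms -P(x,y)·log₂P(x,y):
  X=0: 0.4941, 0.5083
  X=1: 0.1858, 0.4230
  X=2: 0.2915, 0.0000
  (cells with P = 0 contribute 0)
Sum of the 6 terms: H(X,Y) = 1.9027 bits

Chain rule check:
  H(X) + H(Y|X) = 1.0971 + 0.8056 = 1.9027 bits
  H(X,Y) = 1.9027 bits
✓ Chain rule verified.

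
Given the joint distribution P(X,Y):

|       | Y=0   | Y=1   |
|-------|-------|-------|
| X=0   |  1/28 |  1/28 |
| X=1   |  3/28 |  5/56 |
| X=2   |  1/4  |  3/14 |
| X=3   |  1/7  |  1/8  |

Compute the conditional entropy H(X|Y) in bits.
1.7558 bits

H(X|Y) = H(X,Y) - H(Y)

H(X,Y) = -Σ_{x,y} P(x,y) log₂ P(x,y). Per-cell terms -P(x,y)·log₂P(x,y):
  X=0: 0.17169, 0.17169
  X=1: 0.34526, 0.31120
  X=2: 0.50000, 0.47623
  X=3: 0.40105, 0.37500
Sum of the 8 terms: H(X,Y) = 2.7521 bits

Marginal of Y (column sums):
  P(Y=0) = 1/28 + 3/28 + 1/4 + 1/7 = 15/28
  P(Y=1) = 1/28 + 5/56 + 3/14 + 1/8 = 13/28
H(Y) = -[(15/28)·log₂(15/28) + (13/28)·log₂(13/28)]
  = 0.48239 + 0.51392 = 0.9963 bits

H(X|Y) = H(X,Y) - H(Y) = 2.7521 - 0.9963 = 1.7558 bits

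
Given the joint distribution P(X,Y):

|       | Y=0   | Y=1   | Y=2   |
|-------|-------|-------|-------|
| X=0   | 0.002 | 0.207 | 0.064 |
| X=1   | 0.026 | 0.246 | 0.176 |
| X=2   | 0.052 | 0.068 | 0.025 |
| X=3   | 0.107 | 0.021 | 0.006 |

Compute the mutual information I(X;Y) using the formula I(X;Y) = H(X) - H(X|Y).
0.3218 bits

I(X;Y) = H(X) - H(X|Y)

Marginal of X (row sums):
  P(X=0) = 0.002 + 0.207 + 0.064 = 0.273
  P(X=1) = 0.026 + 0.246 + 0.176 = 0.448
  P(X=2) = 0.052 + 0.068 + 0.025 = 0.145
  P(X=3) = 0.107 + 0.021 + 0.006 = 0.134
H(X) = -[0.273·log₂(0.273) + 0.448·log₂(0.448) + 0.145·log₂(0.145) + 0.134·log₂(0.134)]
  = 0.511336 + 0.518976 + 0.403952 + 0.388559 = 1.82282 bits

Marginal of Y (column sums):
  P(Y=0) = 0.002 + 0.026 + 0.052 + 0.107 = 0.187
  P(Y=1) = 0.207 + 0.246 + 0.068 + 0.021 = 0.542
  P(Y=2) = 0.064 + 0.176 + 0.025 + 0.006 = 0.271
H(X|Y) = Σ_y P(y)·H(X|Y=y):
  Y=0: P(Y=0) = 0.187, P(X|Y=0) = (2/187, 26/187, 52/187, 107/187) → H(X|Y=0) = 1.440096
  Y=1: P(Y=1) = 0.542, P(X|Y=1) = (207/542, 123/271, 34/271, 21/542) → H(X|Y=1) = 1.605034
  Y=2: P(Y=2) = 0.271, P(X|Y=2) = (64/271, 176/271, 25/271, 6/271) → H(X|Y=2) = 1.335041
H(X|Y) = 0.187·1.440096 + 0.542·1.605034 + 0.271·1.335041 = 1.50102 bits

I(X;Y) = H(X) - H(X|Y) = 1.82282 - 1.50102 = 0.3218 bits

Cross-check via I(X;Y) = H(X) + H(Y) - H(X,Y): computing H(Y) from the column sums and H(X,Y) from the 12 cells in the same way gives H(Y) = 1.44173 bits and H(X,Y) = 2.94275 bits, so
I(X;Y) = 1.82282 + 1.44173 - 2.94275 = 0.3218 bits ✓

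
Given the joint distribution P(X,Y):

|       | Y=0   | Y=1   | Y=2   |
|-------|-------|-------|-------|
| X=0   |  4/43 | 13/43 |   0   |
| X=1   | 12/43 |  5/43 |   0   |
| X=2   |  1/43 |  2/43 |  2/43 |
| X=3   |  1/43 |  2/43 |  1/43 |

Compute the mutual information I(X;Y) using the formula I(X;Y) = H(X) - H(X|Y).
0.3153 bits

I(X;Y) = H(X) - H(X|Y)

Marginal of X (row sums):
  P(X=0) = 4/43 + 13/43 + 0 = 17/43
  P(X=1) = 12/43 + 5/43 + 0 = 17/43
  P(X=2) = 1/43 + 2/43 + 2/43 = 5/43
  P(X=3) = 1/43 + 2/43 + 1/43 = 4/43
H(X) = -[(17/43)·log₂(17/43) + (17/43)·log₂(17/43) + (5/43)·log₂(5/43) + (4/43)·log₂(4/43)]
  = 0.529294 + 0.529294 + 0.360969 + 0.318722 = 1.738279 bits

Marginal of Y (column sums):
  P(Y=0) = 4/43 + 12/43 + 1/43 + 1/43 = 18/43
  P(Y=1) = 13/43 + 5/43 + 2/43 + 2/43 = 22/43
  P(Y=2) = 0 + 0 + 2/43 + 1/43 = 3/43
H(X|Y) = Σ_y P(y)·H(X|Y=y):
  Y=0: P(Y=0) = 18/43, P(X|Y=0) = (2/9, 2/3, 1/18, 1/18) → H(X|Y=0) = 1.335506
  Y=1: P(Y=1) = 22/43, P(X|Y=1) = (13/22, 5/22, 1/11, 1/11) → H(X|Y=1) = 1.563279
  Y=2: P(Y=2) = 3/43, P(X|Y=2) = (0, 0, 2/3, 1/3) → H(X|Y=2) = 0.918296
H(X|Y) = (18/43)·1.335506 + (22/43)·1.563279 + (3/43)·0.918296 = 1.422933 bits

I(X;Y) = H(X) - H(X|Y) = 1.738279 - 1.422933 = 0.3153 bits

Cross-check via I(X;Y) = H(X) + H(Y) - H(X,Y): computing H(Y) from the column sums and H(X,Y) from the 12 cells in the same way gives H(Y) = 1.288566 bits and H(X,Y) = 2.711499 bits, so
I(X;Y) = 1.738279 + 1.288566 - 2.711499 = 0.3153 bits ✓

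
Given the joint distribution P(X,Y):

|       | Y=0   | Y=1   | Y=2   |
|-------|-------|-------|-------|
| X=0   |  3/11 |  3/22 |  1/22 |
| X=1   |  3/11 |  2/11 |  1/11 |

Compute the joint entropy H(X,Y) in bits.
2.3788 bits

H(X,Y) = -Σ_{x,y} P(x,y) log₂ P(x,y). Per-cell terms -P(x,y)·log₂P(x,y):
  X=0: 0.5112, 0.3920, 0.2027
  X=1: 0.5112, 0.4472, 0.3145
Sum of the 6 terms: H(X,Y) = 2.3788 bits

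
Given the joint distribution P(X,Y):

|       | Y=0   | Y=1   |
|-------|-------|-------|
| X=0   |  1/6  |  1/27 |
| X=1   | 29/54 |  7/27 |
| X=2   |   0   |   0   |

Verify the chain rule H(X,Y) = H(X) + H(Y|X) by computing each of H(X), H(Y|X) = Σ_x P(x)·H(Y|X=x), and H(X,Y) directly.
H(X) = 0.7293 bits, H(Y|X) = 0.8642 bits, H(X,Y) = 1.5935 bits

Marginal of X (row sums):
  P(X=0) = 1/6 + 1/27 = 11/54
  P(X=1) = 29/54 + 7/27 = 43/54
  P(X=2) = 0 + 0 = 0
H(X) = -[(11/54)·log₂(11/54) + (43/54)·log₂(43/54)]   (outcomes with P = 0 contribute 0)
  = 0.4676 + 0.2617 = 0.7293 bits

H(Y|X) = Σ_x P(x)·H(Y|X=x):
  X=0: P(X=0) = 11/54, P(Y|X=0) = (9/11, 2/11) → H(Y|X=0) = 0.6840
  X=1: P(X=1) = 43/54, P(Y|X=1) = (29/43, 14/43) → H(Y|X=1) = 0.9103
  X=2: P(X=2) = 0 → contributes 0
H(Y|X) = (11/54)·0.6840 + (43/54)·0.9103 = 0.8642 bits

H(X,Y) = -Σ_{x,y} P(x,y) log₂ P(x,y). Per-cell terms -P(x,y)·log₂P(x,y):
  X=0: 0.4308, 0.1761
  X=1: 0.4817, 0.5049
  X=2: 0.0000, 0.0000
  (cells with P = 0 contribute 0)
Sum of the 6 terms: H(X,Y) = 1.5935 bits

Chain rule check:
  H(X) + H(Y|X) = 0.7293 + 0.8642 = 1.5935 bits
  H(X,Y) = 1.5935 bits
✓ Chain rule verified.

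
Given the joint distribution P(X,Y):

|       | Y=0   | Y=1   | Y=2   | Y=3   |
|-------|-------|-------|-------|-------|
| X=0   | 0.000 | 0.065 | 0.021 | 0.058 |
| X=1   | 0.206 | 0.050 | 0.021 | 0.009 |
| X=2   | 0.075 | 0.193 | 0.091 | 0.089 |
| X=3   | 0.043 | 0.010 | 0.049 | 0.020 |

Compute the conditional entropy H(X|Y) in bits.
1.4859 bits

H(X|Y) = H(X,Y) - H(Y)

H(X,Y) = -Σ_{x,y} P(x,y) log₂ P(x,y). Per-cell terms -P(x,y)·log₂P(x,y):
  X=0: 0.0000, 0.2563, 0.1170, 0.2383
  X=1: 0.4695, 0.2161, 0.1170, 0.0612
  X=2: 0.2803, 0.4581, 0.3147, 0.3106
  X=3: 0.1952, 0.0664, 0.2132, 0.1129
  (cells with P = 0 contribute 0)
Sum of the 16 terms: H(X,Y) = 3.4268 bits

Marginal of Y (column sums):
  P(Y=0) = 0.000 + 0.206 + 0.075 + 0.043 = 0.324
  P(Y=1) = 0.065 + 0.050 + 0.193 + 0.010 = 0.318
  P(Y=2) = 0.021 + 0.021 + 0.091 + 0.049 = 0.182
  P(Y=3) = 0.058 + 0.009 + 0.089 + 0.020 = 0.176
H(Y) = -[0.324·log₂(0.324) + 0.318·log₂(0.318) + 0.182·log₂(0.182) + 0.176·log₂(0.176)]
  = 0.5268 + 0.5256 + 0.4474 + 0.4411 = 1.9409 bits

H(X|Y) = H(X,Y) - H(Y) = 3.4268 - 1.9409 = 1.4859 bits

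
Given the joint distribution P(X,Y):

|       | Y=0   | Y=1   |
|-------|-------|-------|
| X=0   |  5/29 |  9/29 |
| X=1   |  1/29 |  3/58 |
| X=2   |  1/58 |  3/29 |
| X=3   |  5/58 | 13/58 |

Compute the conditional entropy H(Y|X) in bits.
0.8736 bits

H(Y|X) = H(X,Y) - H(X)

H(X,Y) = -Σ_{x,y} P(x,y) log₂ P(x,y). Per-cell terms -P(x,y)·log₂P(x,y):
  X=0: 0.4373, 0.5239
  X=1: 0.1675, 0.2210
  X=2: 0.1010, 0.3386
  X=3: 0.3048, 0.4836
Sum of the 8 terms: H(X,Y) = 2.5777 bits

Marginal of X (row sums):
  P(X=0) = 5/29 + 9/29 = 14/29
  P(X=1) = 1/29 + 3/58 = 5/58
  P(X=2) = 1/58 + 3/29 = 7/58
  P(X=3) = 5/58 + 13/58 = 9/29
H(X) = -[(14/29)·log₂(14/29) + (5/58)·log₂(5/58) + (7/58)·log₂(7/58) + (9/29)·log₂(9/29)]
  = 0.5072 + 0.3048 + 0.3682 + 0.5239 = 1.7041 bits

H(Y|X) = H(X,Y) - H(X) = 2.5777 - 1.7041 = 0.8736 bits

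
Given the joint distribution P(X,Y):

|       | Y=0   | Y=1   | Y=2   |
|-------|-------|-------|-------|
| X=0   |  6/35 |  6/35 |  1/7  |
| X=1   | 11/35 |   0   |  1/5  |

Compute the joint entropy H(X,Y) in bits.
2.2626 bits

H(X,Y) = -Σ_{x,y} P(x,y) log₂ P(x,y). Per-cell terms -P(x,y)·log₂P(x,y):
  X=0: 0.43617, 0.43617, 0.40105
  X=1: 0.52481, 0.00000, 0.46439
  (cells with P = 0 contribute 0)
Sum of the 6 terms: H(X,Y) = 2.2626 bits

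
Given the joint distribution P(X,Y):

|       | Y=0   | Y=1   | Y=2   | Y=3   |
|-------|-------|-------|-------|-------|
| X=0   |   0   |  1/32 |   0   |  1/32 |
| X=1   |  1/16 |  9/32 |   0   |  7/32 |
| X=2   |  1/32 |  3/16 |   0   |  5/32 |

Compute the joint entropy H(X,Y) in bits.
2.5844 bits

H(X,Y) = -Σ_{x,y} P(x,y) log₂ P(x,y). Per-cell terms -P(x,y)·log₂P(x,y):
  X=0: 0.00000, 0.15625, 0.00000, 0.15625
  X=1: 0.25000, 0.51471, 0.00000, 0.47964
  X=2: 0.15625, 0.45282, 0.00000, 0.41845
  (cells with P = 0 contribute 0)
Sum of the 12 terms: H(X,Y) = 2.5844 bits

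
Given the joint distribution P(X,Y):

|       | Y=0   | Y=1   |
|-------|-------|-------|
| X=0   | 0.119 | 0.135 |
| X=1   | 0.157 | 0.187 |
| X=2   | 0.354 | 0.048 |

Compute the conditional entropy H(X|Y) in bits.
1.4171 bits

H(X|Y) = H(X,Y) - H(Y)

H(X,Y) = -Σ_{x,y} P(x,y) log₂ P(x,y). Per-cell terms -P(x,y)·log₂P(x,y):
  X=0: 0.36545, 0.39001
  X=1: 0.41937, 0.45233
  X=2: 0.53036, 0.21028
Sum of the 6 terms: H(X,Y) = 2.3678 bits

Marginal of Y (column sums):
  P(Y=0) = 0.119 + 0.157 + 0.354 = 0.630
  P(Y=1) = 0.135 + 0.187 + 0.048 = 0.370
H(Y) = -[0.630·log₂(0.630) + 0.370·log₂(0.370)]
  = 0.41994 + 0.53073 = 0.9507 bits

H(X|Y) = H(X,Y) - H(Y) = 2.3678 - 0.9507 = 1.4171 bits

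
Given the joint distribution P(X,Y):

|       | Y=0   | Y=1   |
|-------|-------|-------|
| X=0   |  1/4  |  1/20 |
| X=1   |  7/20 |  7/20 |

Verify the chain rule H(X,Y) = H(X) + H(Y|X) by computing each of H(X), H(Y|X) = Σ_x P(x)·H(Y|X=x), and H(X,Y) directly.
H(X) = 0.8813 bits, H(Y|X) = 0.8950 bits, H(X,Y) = 1.7763 bits

Marginal of X (row sums):
  P(X=0) = 1/4 + 1/20 = 3/10
  P(X=1) = 7/20 + 7/20 = 7/10
H(X) = -[(3/10)·log₂(3/10) + (7/10)·log₂(7/10)]
  = 0.5211 + 0.3602 = 0.8813 bits

H(Y|X) = Σ_x P(x)·H(Y|X=x):
  X=0: P(X=0) = 3/10, P(Y|X=0) = (5/6, 1/6) → H(Y|X=0) = 0.6500
  X=1: P(X=1) = 7/10, P(Y|X=1) = (1/2, 1/2) → H(Y|X=1) = 1.0000
H(Y|X) = (3/10)·0.6500 + (7/10)·1.0000 = 0.8950 bits

H(X,Y) = -Σ_{x,y} P(x,y) log₂ P(x,y). Per-cell terms -P(x,y)·log₂P(x,y):
  X=0: 0.5000, 0.2161
  X=1: 0.5301, 0.5301
Sum of the 4 terms: H(X,Y) = 1.7763 bits

Chain rule check:
  H(X) + H(Y|X) = 0.8813 + 0.8950 = 1.7763 bits
  H(X,Y) = 1.7763 bits
✓ Chain rule verified.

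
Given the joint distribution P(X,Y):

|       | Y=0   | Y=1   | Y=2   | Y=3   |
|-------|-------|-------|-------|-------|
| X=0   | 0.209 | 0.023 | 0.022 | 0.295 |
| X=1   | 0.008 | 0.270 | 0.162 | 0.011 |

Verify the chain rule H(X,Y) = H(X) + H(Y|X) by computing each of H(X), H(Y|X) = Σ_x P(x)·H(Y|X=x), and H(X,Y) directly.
H(X) = 0.9931 bits, H(Y|X) = 1.3075 bits, H(X,Y) = 2.3006 bits

Marginal of X (row sums):
  P(X=0) = 0.209 + 0.023 + 0.022 + 0.295 = 0.549
  P(X=1) = 0.008 + 0.270 + 0.162 + 0.011 = 0.451
H(X) = -[0.549·log₂(0.549) + 0.451·log₂(0.451)]
  = 0.47495 + 0.51811 = 0.9931 bits

H(Y|X) = Σ_x P(x)·H(Y|X=x):
  X=0: P(X=0) = 0.549, P(Y|X=0) = (209/549, 23/549, 22/549, 295/549) → H(Y|X=0) = 1.38967
  X=1: P(X=1) = 0.451, P(Y|X=1) = (8/451, 270/451, 162/451, 1/41) → H(Y|X=1) = 1.20756
H(Y|X) = 0.549·1.38967 + 0.451·1.20756 = 1.3075 bits

H(X,Y) = -Σ_{x,y} P(x,y) log₂ P(x,y). Per-cell terms -P(x,y)·log₂P(x,y):
  X=0: 0.47201, 0.12517, 0.12114, 0.51956
  X=1: 0.05573, 0.51002, 0.42540, 0.07157
Sum of the 8 terms: H(X,Y) = 2.3006 bits

Chain rule check:
  H(X) + H(Y|X) = 0.9931 + 1.3075 = 2.3006 bits
  H(X,Y) = 2.3006 bits
✓ Chain rule verified.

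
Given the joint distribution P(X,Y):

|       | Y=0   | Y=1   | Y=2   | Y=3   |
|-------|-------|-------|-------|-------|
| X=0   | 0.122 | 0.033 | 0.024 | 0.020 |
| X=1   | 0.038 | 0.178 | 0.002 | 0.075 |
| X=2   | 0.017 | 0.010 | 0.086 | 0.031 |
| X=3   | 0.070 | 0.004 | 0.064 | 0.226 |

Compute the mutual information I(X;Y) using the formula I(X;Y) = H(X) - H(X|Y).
0.5089 bits

I(X;Y) = H(X) - H(X|Y)

Marginal of X (row sums):
  P(X=0) = 0.122 + 0.033 + 0.024 + 0.020 = 0.199
  P(X=1) = 0.038 + 0.178 + 0.002 + 0.075 = 0.293
  P(X=2) = 0.017 + 0.010 + 0.086 + 0.031 = 0.144
  P(X=3) = 0.070 + 0.004 + 0.064 + 0.226 = 0.364
H(X) = -[0.199·log₂(0.199) + 0.293·log₂(0.293) + 0.144·log₂(0.144) + 0.364·log₂(0.364)]
  = 0.4635 + 0.5189 + 0.4026 + 0.5307 = 1.9157 bits

Marginal of Y (column sums):
  P(Y=0) = 0.122 + 0.038 + 0.017 + 0.070 = 0.247
  P(Y=1) = 0.033 + 0.178 + 0.010 + 0.004 = 0.225
  P(Y=2) = 0.024 + 0.002 + 0.086 + 0.064 = 0.176
  P(Y=3) = 0.020 + 0.075 + 0.031 + 0.226 = 0.352
H(X|Y) = Σ_y P(y)·H(X|Y=y):
  Y=0: P(Y=0) = 0.247, P(X|Y=0) = (122/247, 2/13, 17/247, 70/247) → H(X|Y=0) = 1.6993
  Y=1: P(Y=1) = 0.225, P(X|Y=1) = (11/75, 178/225, 2/45, 4/225) → H(X|Y=1) = 0.9766
  Y=2: P(Y=2) = 0.176, P(X|Y=2) = (3/22, 1/88, 43/88, 4/11) → H(X|Y=2) = 1.5009
  Y=3: P(Y=3) = 0.352, P(X|Y=3) = (5/88, 75/352, 31/352, 113/176) → H(X|Y=3) = 1.4295
H(X|Y) = 0.247·1.6993 + 0.225·0.9766 + 0.176·1.5009 + 0.352·1.4295 = 1.4068 bits

I(X;Y) = H(X) - H(X|Y) = 1.9157 - 1.4068 = 0.5089 bits

Cross-check via I(X;Y) = H(X) + H(Y) - H(X,Y): computing H(Y) from the column sums and H(X,Y) from the 16 cells in the same way gives H(Y) = 1.9539 bits and H(X,Y) = 3.3607 bits, so
I(X;Y) = 1.9157 + 1.9539 - 3.3607 = 0.5089 bits ✓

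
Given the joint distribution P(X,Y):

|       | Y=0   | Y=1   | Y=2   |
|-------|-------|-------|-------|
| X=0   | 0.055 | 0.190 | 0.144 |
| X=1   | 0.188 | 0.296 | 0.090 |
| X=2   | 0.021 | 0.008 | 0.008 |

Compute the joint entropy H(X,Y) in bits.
2.6023 bits

H(X,Y) = -Σ_{x,y} P(x,y) log₂ P(x,y). Per-cell terms -P(x,y)·log₂P(x,y):
  X=0: 0.23014, 0.45523, 0.40260
  X=1: 0.45330, 0.51987, 0.31265
  X=2: 0.11704, 0.05573, 0.05573
Sum of the 9 terms: H(X,Y) = 2.6023 bits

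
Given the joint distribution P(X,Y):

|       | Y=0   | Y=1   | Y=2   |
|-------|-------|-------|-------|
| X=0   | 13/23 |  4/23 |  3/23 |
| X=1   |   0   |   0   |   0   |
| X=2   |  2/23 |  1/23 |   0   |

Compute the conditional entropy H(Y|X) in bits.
1.2319 bits

H(Y|X) = H(X,Y) - H(X)

H(X,Y) = -Σ_{x,y} P(x,y) log₂ P(x,y). Per-cell terms -P(x,y)·log₂P(x,y):
  X=0: 0.4652, 0.4389, 0.3833
  X=1: 0.0000, 0.0000, 0.0000
  X=2: 0.3064, 0.1967, 0.0000
  (cells with P = 0 contribute 0)
Sum of the 9 terms: H(X,Y) = 1.7905 bits

Marginal of X (row sums):
  P(X=0) = 13/23 + 4/23 + 3/23 = 20/23
  P(X=1) = 0 + 0 + 0 = 0
  P(X=2) = 2/23 + 1/23 + 0 = 3/23
H(X) = -[(20/23)·log₂(20/23) + (3/23)·log₂(3/23)]   (outcomes with P = 0 contribute 0)
  = 0.1753 + 0.3833 = 0.5586 bits

H(Y|X) = H(X,Y) - H(X) = 1.7905 - 0.5586 = 1.2319 bits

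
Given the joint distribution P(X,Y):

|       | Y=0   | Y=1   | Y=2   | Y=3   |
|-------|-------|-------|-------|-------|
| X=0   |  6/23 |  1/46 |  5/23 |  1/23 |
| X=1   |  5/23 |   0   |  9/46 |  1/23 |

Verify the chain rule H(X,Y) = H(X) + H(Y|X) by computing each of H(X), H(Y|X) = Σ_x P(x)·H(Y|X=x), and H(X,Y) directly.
H(X) = 0.9945 bits, H(Y|X) = 1.4423 bits, H(X,Y) = 2.4369 bits

Marginal of X (row sums):
  P(X=0) = 6/23 + 1/46 + 5/23 + 1/23 = 25/46
  P(X=1) = 5/23 + 0 + 9/46 + 1/23 = 21/46
H(X) = -[(25/46)·log₂(25/46) + (21/46)·log₂(21/46)]
  = 0.47810 + 0.51644 = 0.9945 bits

H(Y|X) = Σ_x P(x)·H(Y|X=x):
  X=0: P(X=0) = 25/46, P(Y|X=0) = (12/25, 1/25, 2/5, 2/25) → H(Y|X=0) = 1.51430
  X=1: P(X=1) = 21/46, P(Y|X=1) = (10/21, 0, 3/7, 2/21) → H(Y|X=1) = 1.35667
H(Y|X) = (25/46)·1.51430 + (21/46)·1.35667 = 1.4423 bits

H(X,Y) = -Σ_{x,y} P(x,y) log₂ P(x,y). Per-cell terms -P(x,y)·log₂P(x,y):
  X=0: 0.50572, 0.12008, 0.47862, 0.19668
  X=1: 0.47862, 0.00000, 0.46049, 0.19668
  (cells with P = 0 contribute 0)
Sum of the 8 terms: H(X,Y) = 2.4369 bits

Chain rule check:
  H(X) + H(Y|X) = 0.9945 + 1.4423 = 2.4368 bits
  H(X,Y) = 2.4369 bits
✓ Chain rule verified (Δ = 0.0001 is 4-dp rounding noise: each of the three values was rounded independently).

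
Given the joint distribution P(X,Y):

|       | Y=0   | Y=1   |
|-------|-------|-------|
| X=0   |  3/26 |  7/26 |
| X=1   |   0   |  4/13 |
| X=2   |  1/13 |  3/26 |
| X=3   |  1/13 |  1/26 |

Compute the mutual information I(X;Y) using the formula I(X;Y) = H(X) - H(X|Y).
0.2087 bits

I(X;Y) = H(X) - H(X|Y)

Marginal of X (row sums):
  P(X=0) = 3/26 + 7/26 = 5/13
  P(X=1) = 0 + 4/13 = 4/13
  P(X=2) = 1/13 + 3/26 = 5/26
  P(X=3) = 1/13 + 1/26 = 3/26
H(X) = -[(5/13)·log₂(5/13) + (4/13)·log₂(4/13) + (5/26)·log₂(5/26) + (3/26)·log₂(3/26)]
  = 0.530197 + 0.523212 + 0.457406 + 0.359478 = 1.87029 bits

Marginal of Y (column sums):
  P(Y=0) = 3/26 + 0 + 1/13 + 1/13 = 7/26
  P(Y=1) = 7/26 + 4/13 + 3/26 + 1/26 = 19/26
H(X|Y) = Σ_y P(y)·H(X|Y=y):
  Y=0: P(Y=0) = 7/26, P(X|Y=0) = (3/7, 0, 2/7, 2/7) → H(X|Y=0) = 1.556657
  Y=1: P(Y=1) = 19/26, P(X|Y=1) = (7/19, 8/19, 3/19, 1/19) → H(X|Y=1) = 1.700224
H(X|Y) = (7/26)·1.556657 + (19/26)·1.700224 = 1.66157 bits

I(X;Y) = H(X) - H(X|Y) = 1.87029 - 1.66157 = 0.2087 bits

Cross-check via I(X;Y) = H(X) + H(Y) - H(X,Y): computing H(Y) from the column sums and H(X,Y) from the 8 cells in the same way gives H(Y) = 0.84036 bits and H(X,Y) = 2.50193 bits, so
I(X;Y) = 1.87029 + 0.84036 - 2.50193 = 0.2087 bits ✓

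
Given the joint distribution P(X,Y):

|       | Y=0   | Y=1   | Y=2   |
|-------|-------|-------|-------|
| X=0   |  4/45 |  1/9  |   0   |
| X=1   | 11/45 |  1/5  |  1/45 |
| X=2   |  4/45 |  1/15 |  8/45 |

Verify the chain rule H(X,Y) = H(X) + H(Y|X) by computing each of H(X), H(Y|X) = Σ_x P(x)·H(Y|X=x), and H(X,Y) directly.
H(X) = 1.5058 bits, H(Y|X) = 1.2539 bits, H(X,Y) = 2.7597 bits

Marginal of X (row sums):
  P(X=0) = 4/45 + 1/9 + 0 = 1/5
  P(X=1) = 11/45 + 1/5 + 1/45 = 7/15
  P(X=2) = 4/45 + 1/15 + 8/45 = 1/3
H(X) = -[(1/5)·log₂(1/5) + (7/15)·log₂(7/15) + (1/3)·log₂(1/3)]
  = 0.4644 + 0.5131 + 0.5283 = 1.5058 bits

H(Y|X) = Σ_x P(x)·H(Y|X=x):
  X=0: P(X=0) = 1/5, P(Y|X=0) = (4/9, 5/9, 0) → H(Y|X=0) = 0.9911
  X=1: P(X=1) = 7/15, P(Y|X=1) = (11/21, 3/7, 1/21) → H(Y|X=1) = 1.2217
  X=2: P(X=2) = 1/3, P(Y|X=2) = (4/15, 1/5, 8/15) → H(Y|X=2) = 1.4566
H(Y|X) = (1/5)·0.9911 + (7/15)·1.2217 + (1/3)·1.4566 = 1.2539 bits

H(X,Y) = -Σ_{x,y} P(x,y) log₂ P(x,y). Per-cell terms -P(x,y)·log₂P(x,y):
  X=0: 0.3104, 0.3522, 0.0000
  X=1: 0.4968, 0.4644, 0.1220
  X=2: 0.3104, 0.2605, 0.4430
  (cells with P = 0 contribute 0)
Sum of the 9 terms: H(X,Y) = 2.7597 bits

Chain rule check:
  H(X) + H(Y|X) = 1.5058 + 1.2539 = 2.7597 bits
  H(X,Y) = 2.7597 bits
✓ Chain rule verified.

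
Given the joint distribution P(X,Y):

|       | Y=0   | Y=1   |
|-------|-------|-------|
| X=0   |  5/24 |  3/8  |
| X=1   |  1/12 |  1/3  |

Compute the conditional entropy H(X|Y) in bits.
0.9583 bits

H(X|Y) = H(X,Y) - H(Y)

H(X,Y) = -Σ_{x,y} P(x,y) log₂ P(x,y). Per-cell terms -P(x,y)·log₂P(x,y):
  X=0: 0.47147, 0.53064
  X=1: 0.29875, 0.52832
Sum of the 4 terms: H(X,Y) = 1.8292 bits

Marginal of Y (column sums):
  P(Y=0) = 5/24 + 1/12 = 7/24
  P(Y=1) = 3/8 + 1/3 = 17/24
H(Y) = -[(7/24)·log₂(7/24) + (17/24)·log₂(17/24)]
  = 0.51847 + 0.35240 = 0.8709 bits

H(X|Y) = H(X,Y) - H(Y) = 1.8292 - 0.8709 = 0.9583 bits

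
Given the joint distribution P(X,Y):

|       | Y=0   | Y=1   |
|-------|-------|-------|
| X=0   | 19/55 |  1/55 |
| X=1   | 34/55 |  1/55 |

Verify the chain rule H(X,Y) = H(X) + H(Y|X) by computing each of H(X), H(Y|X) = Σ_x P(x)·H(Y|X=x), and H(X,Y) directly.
H(X) = 0.9457 bits, H(Y|X) = 0.2233 bits, H(X,Y) = 1.1689 bits

Marginal of X (row sums):
  P(X=0) = 19/55 + 1/55 = 4/11
  P(X=1) = 34/55 + 1/55 = 7/11
H(X) = -[(4/11)·log₂(4/11) + (7/11)·log₂(7/11)]
  = 0.5307 + 0.4150 = 0.9457 bits

H(Y|X) = Σ_x P(x)·H(Y|X=x):
  X=0: P(X=0) = 4/11, P(Y|X=0) = (19/20, 1/20) → H(Y|X=0) = 0.2864
  X=1: P(X=1) = 7/11, P(Y|X=1) = (34/35, 1/35) → H(Y|X=1) = 0.1872
H(Y|X) = (4/11)·0.2864 + (7/11)·0.1872 = 0.2233 bits

H(X,Y) = -Σ_{x,y} P(x,y) log₂ P(x,y). Per-cell terms -P(x,y)·log₂P(x,y):
  X=0: 0.5297, 0.1051
  X=1: 0.4290, 0.1051
Sum of the 4 terms: H(X,Y) = 1.1689 bits

Chain rule check:
  H(X) + H(Y|X) = 0.9457 + 0.2233 = 1.1690 bits
  H(X,Y) = 1.1689 bits
✓ Chain rule verified (Δ = 0.0001 is 4-dp rounding noise: each of the three values was rounded independently).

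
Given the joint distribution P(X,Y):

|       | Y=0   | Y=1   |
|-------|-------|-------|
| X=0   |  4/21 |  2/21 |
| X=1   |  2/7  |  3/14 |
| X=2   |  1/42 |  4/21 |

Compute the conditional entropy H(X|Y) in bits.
1.3554 bits

H(X|Y) = H(X,Y) - H(Y)

H(X,Y) = -Σ_{x,y} P(x,y) log₂ P(x,y). Per-cell terms -P(x,y)·log₂P(x,y):
  X=0: 0.455680, 0.323078
  X=1: 0.516387, 0.476227
  X=2: 0.128389, 0.455680
Sum of the 6 terms: H(X,Y) = 2.35544 bits

Marginal of Y (column sums):
  P(Y=0) = 4/21 + 2/7 + 1/42 = 1/2
  P(Y=1) = 2/21 + 3/14 + 4/21 = 1/2
H(Y) = -[(1/2)·log₂(1/2) + (1/2)·log₂(1/2)]
  = 0.500000 + 0.500000 = 1.00000 bits

H(X|Y) = H(X,Y) - H(Y) = 2.35544 - 1.00000 = 1.3554 bits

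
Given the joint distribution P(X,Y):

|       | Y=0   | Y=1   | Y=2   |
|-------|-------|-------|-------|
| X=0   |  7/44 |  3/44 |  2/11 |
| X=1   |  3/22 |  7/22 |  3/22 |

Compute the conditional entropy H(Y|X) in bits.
1.4668 bits

H(Y|X) = H(X,Y) - H(X)

H(X,Y) = -Σ_{x,y} P(x,y) log₂ P(x,y). Per-cell terms -P(x,y)·log₂P(x,y):
  X=0: 0.4219213, 0.2641683, 0.4471694
  X=1: 0.3919731, 0.5256608, 0.3919731
Sum of the 6 terms: H(X,Y) = 2.442866 bits

Marginal of X (row sums):
  P(X=0) = 7/44 + 3/44 + 2/11 = 9/22
  P(X=1) = 3/22 + 7/22 + 3/22 = 13/22
H(X) = -[(9/22)·log₂(9/22) + (13/22)·log₂(13/22)]
  = 0.5275254 + 0.4484952 = 0.976021 bits

H(Y|X) = H(X,Y) - H(X) = 2.442866 - 0.976021 = 1.4668 bits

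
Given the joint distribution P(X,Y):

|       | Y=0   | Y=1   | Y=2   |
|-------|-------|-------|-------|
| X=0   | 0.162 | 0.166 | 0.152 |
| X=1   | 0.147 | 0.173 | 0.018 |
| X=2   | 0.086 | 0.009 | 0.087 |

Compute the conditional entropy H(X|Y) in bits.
1.3264 bits

H(X|Y) = H(X,Y) - H(Y)

H(X,Y) = -Σ_{x,y} P(x,y) log₂ P(x,y). Per-cell terms -P(x,y)·log₂P(x,y):
  X=0: 0.42540, 0.43006, 0.41311
  X=1: 0.40662, 0.43789, 0.10433
  X=2: 0.30440, 0.06116, 0.30649
Sum of the 9 terms: H(X,Y) = 2.88946 bits

Marginal of Y (column sums):
  P(Y=0) = 0.162 + 0.147 + 0.086 = 0.395
  P(Y=1) = 0.166 + 0.173 + 0.009 = 0.348
  P(Y=2) = 0.152 + 0.018 + 0.087 = 0.257
H(Y) = -[0.395·log₂(0.395) + 0.348·log₂(0.348) + 0.257·log₂(0.257)]
  = 0.52933 + 0.52995 + 0.50376 = 1.56304 bits

H(X|Y) = H(X,Y) - H(Y) = 2.88946 - 1.56304 = 1.3264 bits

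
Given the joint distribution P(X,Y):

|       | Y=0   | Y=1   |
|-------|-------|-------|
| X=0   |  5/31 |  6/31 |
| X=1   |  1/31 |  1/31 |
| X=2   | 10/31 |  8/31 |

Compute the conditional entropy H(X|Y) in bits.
1.2343 bits

H(X|Y) = H(X,Y) - H(Y)

H(X,Y) = -Σ_{x,y} P(x,y) log₂ P(x,y). Per-cell terms -P(x,y)·log₂P(x,y):
  X=0: 0.42456, 0.45856
  X=1: 0.15981, 0.15981
  X=2: 0.52654, 0.50431
Sum of the 6 terms: H(X,Y) = 2.23359 bits

Marginal of Y (column sums):
  P(Y=0) = 5/31 + 1/31 + 10/31 = 16/31
  P(Y=1) = 6/31 + 1/31 + 8/31 = 15/31
H(Y) = -[(16/31)·log₂(16/31) + (15/31)·log₂(15/31)]
  = 0.49249 + 0.50676 = 0.99925 bits

H(X|Y) = H(X,Y) - H(Y) = 2.23359 - 0.99925 = 1.2343 bits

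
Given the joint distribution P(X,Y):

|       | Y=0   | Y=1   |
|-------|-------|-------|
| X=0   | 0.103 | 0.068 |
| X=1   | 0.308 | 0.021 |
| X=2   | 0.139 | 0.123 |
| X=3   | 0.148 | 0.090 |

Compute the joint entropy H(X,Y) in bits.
2.7300 bits

H(X,Y) = -Σ_{x,y} P(x,y) log₂ P(x,y). Per-cell terms -P(x,y)·log₂P(x,y):
  X=0: 0.3378, 0.2637
  X=1: 0.5233, 0.1170
  X=2: 0.3957, 0.3719
  X=3: 0.4079, 0.3127
Sum of the 8 terms: H(X,Y) = 2.7300 bits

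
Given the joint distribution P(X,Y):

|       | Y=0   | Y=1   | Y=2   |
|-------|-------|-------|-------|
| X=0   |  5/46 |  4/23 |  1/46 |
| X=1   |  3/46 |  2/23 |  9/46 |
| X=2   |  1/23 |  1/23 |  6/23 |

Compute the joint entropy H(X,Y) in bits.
2.8298 bits

H(X,Y) = -Σ_{x,y} P(x,y) log₂ P(x,y). Per-cell terms -P(x,y)·log₂P(x,y):
  X=0: 0.34800, 0.43888, 0.12008
  X=1: 0.25687, 0.30640, 0.46049
  X=2: 0.19668, 0.19668, 0.50572
Sum of the 9 terms: H(X,Y) = 2.8298 bits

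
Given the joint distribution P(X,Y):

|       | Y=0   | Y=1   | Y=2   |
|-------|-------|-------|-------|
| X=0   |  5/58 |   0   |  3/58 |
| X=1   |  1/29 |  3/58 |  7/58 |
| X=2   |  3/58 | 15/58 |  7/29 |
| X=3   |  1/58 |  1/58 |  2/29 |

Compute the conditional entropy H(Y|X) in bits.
1.2948 bits

H(Y|X) = H(X,Y) - H(X)

H(X,Y) = -Σ_{x,y} P(x,y) log₂ P(x,y). Per-cell terms -P(x,y)·log₂P(x,y):
  X=0: 0.30483, 0.00000, 0.22102
  X=1: 0.16752, 0.22102, 0.36818
  X=2: 0.22102, 0.50459, 0.49498
  X=3: 0.10100, 0.10100, 0.26607
  (cells with P = 0 contribute 0)
Sum of the 12 terms: H(X,Y) = 2.9712 bits

Marginal of X (row sums):
  P(X=0) = 5/58 + 0 + 3/58 = 4/29
  P(X=1) = 1/29 + 3/58 + 7/58 = 6/29
  P(X=2) = 3/58 + 15/58 + 7/29 = 16/29
  P(X=3) = 1/58 + 1/58 + 2/29 = 3/29
H(X) = -[(4/29)·log₂(4/29) + (6/29)·log₂(6/29) + (16/29)·log₂(16/29) + (3/29)·log₂(3/29)]
  = 0.39420 + 0.47028 + 0.47337 + 0.33859 = 1.6764 bits

H(Y|X) = H(X,Y) - H(X) = 2.9712 - 1.6764 = 1.2948 bits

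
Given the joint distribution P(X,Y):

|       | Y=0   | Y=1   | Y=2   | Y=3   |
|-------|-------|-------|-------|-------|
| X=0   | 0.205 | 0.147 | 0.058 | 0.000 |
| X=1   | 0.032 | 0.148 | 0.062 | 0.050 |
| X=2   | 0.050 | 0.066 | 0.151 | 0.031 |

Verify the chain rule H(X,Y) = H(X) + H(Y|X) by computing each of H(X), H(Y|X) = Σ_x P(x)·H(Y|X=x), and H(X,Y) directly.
H(X) = 1.5665 bits, H(Y|X) = 1.6209 bits, H(X,Y) = 3.1873 bits

Marginal of X (row sums):
  P(X=0) = 0.205 + 0.147 + 0.058 + 0.000 = 0.410
  P(X=1) = 0.032 + 0.148 + 0.062 + 0.050 = 0.292
  P(X=2) = 0.050 + 0.066 + 0.151 + 0.031 = 0.298
H(X) = -[0.410·log₂(0.410) + 0.292·log₂(0.292) + 0.298·log₂(0.298)]
  = 0.5274 + 0.5186 + 0.5205 = 1.5665 bits

H(Y|X) = Σ_x P(x)·H(Y|X=x):
  X=0: P(X=0) = 0.410, P(Y|X=0) = (1/2, 147/410, 29/205, 0) → H(Y|X=0) = 1.4297
  X=1: P(X=1) = 0.292, P(Y|X=1) = (8/73, 37/73, 31/146, 25/146) → H(Y|X=1) = 1.7571
  X=2: P(X=2) = 0.298, P(Y|X=2) = (25/149, 33/149, 151/298, 31/298) → H(Y|X=2) = 1.7504
H(Y|X) = 0.410·1.4297 + 0.292·1.7571 + 0.298·1.7504 = 1.6209 bits

H(X,Y) = -Σ_{x,y} P(x,y) log₂ P(x,y). Per-cell terms -P(x,y)·log₂P(x,y):
  X=0: 0.4687, 0.4066, 0.2383, 0.0000
  X=1: 0.1589, 0.4079, 0.2487, 0.2161
  X=2: 0.2161, 0.2588, 0.4118, 0.1554
  (cells with P = 0 contribute 0)
Sum of the 12 terms: H(X,Y) = 3.1873 bits

Chain rule check:
  H(X) + H(Y|X) = 1.5665 + 1.6209 = 3.1874 bits
  H(X,Y) = 3.1873 bits
✓ Chain rule verified (Δ = 0.0001 is 4-dp rounding noise: each of the three values was rounded independently).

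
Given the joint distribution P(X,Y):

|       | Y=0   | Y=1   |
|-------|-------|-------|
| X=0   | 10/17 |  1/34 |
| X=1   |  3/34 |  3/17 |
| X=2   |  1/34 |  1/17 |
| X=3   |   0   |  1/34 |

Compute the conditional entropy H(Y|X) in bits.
0.4947 bits

H(Y|X) = H(X,Y) - H(X)

H(X,Y) = -Σ_{x,y} P(x,y) log₂ P(x,y). Per-cell terms -P(x,y)·log₂P(x,y):
  X=0: 0.45031, 0.14963
  X=1: 0.30904, 0.44162
  X=2: 0.14963, 0.24044
  X=3: 0.00000, 0.14963
  (cells with P = 0 contribute 0)
Sum of the 8 terms: H(X,Y) = 1.8903 bits

Marginal of X (row sums):
  P(X=0) = 10/17 + 1/34 = 21/34
  P(X=1) = 3/34 + 3/17 = 9/34
  P(X=2) = 1/34 + 1/17 = 3/34
  P(X=3) = 0 + 1/34 = 1/34
H(X) = -[(21/34)·log₂(21/34) + (9/34)·log₂(9/34) + (3/34)·log₂(3/34) + (1/34)·log₂(1/34)]
  = 0.42935 + 0.50758 + 0.30904 + 0.14963 = 1.3956 bits

H(Y|X) = H(X,Y) - H(X) = 1.8903 - 1.3956 = 0.4947 bits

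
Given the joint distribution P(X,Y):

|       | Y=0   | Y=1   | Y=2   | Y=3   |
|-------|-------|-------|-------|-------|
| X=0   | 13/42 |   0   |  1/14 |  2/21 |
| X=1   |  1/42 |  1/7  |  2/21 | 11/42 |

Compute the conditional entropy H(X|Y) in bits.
0.5867 bits

H(X|Y) = H(X,Y) - H(Y)

H(X,Y) = -Σ_{x,y} P(x,y) log₂ P(x,y). Per-cell terms -P(x,y)·log₂P(x,y):
  X=0: 0.5236764, 0.0000000, 0.2719539, 0.3230778
  X=1: 0.1283885, 0.4010507, 0.3230778, 0.5062320
  (cells with P = 0 contribute 0)
Sum of the 8 terms: H(X,Y) = 2.477457 bits

Marginal of Y (column sums):
  P(Y=0) = 13/42 + 1/42 = 1/3
  P(Y=1) = 0 + 1/7 = 1/7
  P(Y=2) = 1/14 + 2/21 = 1/6
  P(Y=3) = 2/21 + 11/42 = 5/14
H(Y) = -[(1/3)·log₂(1/3) + (1/7)·log₂(1/7) + (1/6)·log₂(1/6) + (5/14)·log₂(5/14)]
  = 0.5283208 + 0.4010507 + 0.4308271 + 0.5305096 = 1.890708 bits

H(X|Y) = H(X,Y) - H(Y) = 2.477457 - 1.890708 = 0.5867 bits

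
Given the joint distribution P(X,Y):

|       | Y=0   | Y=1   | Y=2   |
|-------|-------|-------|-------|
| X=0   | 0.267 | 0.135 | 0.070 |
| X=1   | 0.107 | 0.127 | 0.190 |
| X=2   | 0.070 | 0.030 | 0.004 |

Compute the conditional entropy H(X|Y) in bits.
1.2518 bits

H(X|Y) = H(X,Y) - H(Y)

H(X,Y) = -Σ_{x,y} P(x,y) log₂ P(x,y). Per-cell terms -P(x,y)·log₂P(x,y):
  X=0: 0.50866, 0.39001, 0.26856
  X=1: 0.34500, 0.37809, 0.45523
  X=2: 0.26856, 0.15177, 0.03186
Sum of the 9 terms: H(X,Y) = 2.7977 bits

Marginal of Y (column sums):
  P(Y=0) = 0.267 + 0.107 + 0.070 = 0.444
  P(Y=1) = 0.135 + 0.127 + 0.030 = 0.292
  P(Y=2) = 0.070 + 0.190 + 0.004 = 0.264
H(Y) = -[0.444·log₂(0.444) + 0.292·log₂(0.292) + 0.264·log₂(0.264)]
  = 0.52009 + 0.51858 + 0.50725 = 1.5459 bits

H(X|Y) = H(X,Y) - H(Y) = 2.7977 - 1.5459 = 1.2518 bits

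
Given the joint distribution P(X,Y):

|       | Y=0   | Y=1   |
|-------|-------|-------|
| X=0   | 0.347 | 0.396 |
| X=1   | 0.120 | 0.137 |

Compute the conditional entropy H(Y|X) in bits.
0.9969 bits

H(Y|X) = H(X,Y) - H(X)

H(X,Y) = -Σ_{x,y} P(x,y) log₂ P(x,y). Per-cell terms -P(x,y)·log₂P(x,y):
  X=0: 0.5298664, 0.5292254
  X=1: 0.3670672, 0.3928821
Sum of the 4 terms: H(X,Y) = 1.819041 bits

Marginal of X (row sums):
  P(X=0) = 0.347 + 0.396 = 0.743
  P(X=1) = 0.120 + 0.137 = 0.257
H(X) = -[0.743·log₂(0.743) + 0.257·log₂(0.257)]
  = 0.3184245 + 0.5037611 = 0.822186 bits

H(Y|X) = H(X,Y) - H(X) = 1.819041 - 0.822186 = 0.9969 bits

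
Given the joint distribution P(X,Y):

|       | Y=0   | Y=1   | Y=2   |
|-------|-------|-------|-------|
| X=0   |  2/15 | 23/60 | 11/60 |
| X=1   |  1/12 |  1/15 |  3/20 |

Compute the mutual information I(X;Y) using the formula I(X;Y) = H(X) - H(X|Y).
0.0698 bits

I(X;Y) = H(X) - H(X|Y)

Marginal of X (row sums):
  P(X=0) = 2/15 + 23/60 + 11/60 = 7/10
  P(X=1) = 1/12 + 1/15 + 3/20 = 3/10
H(X) = -[(7/10)·log₂(7/10) + (3/10)·log₂(3/10)]
  = 0.3602 + 0.5211 = 0.8813 bits

Marginal of Y (column sums):
  P(Y=0) = 2/15 + 1/12 = 13/60
  P(Y=1) = 23/60 + 1/15 = 9/20
  P(Y=2) = 11/60 + 3/20 = 1/3
H(X|Y) = Σ_y P(y)·H(X|Y=y):
  Y=0: P(Y=0) = 13/60, P(X|Y=0) = (8/13, 5/13) → H(X|Y=0) = 0.9612
  Y=1: P(Y=1) = 9/20, P(X|Y=1) = (23/27, 4/27) → H(X|Y=1) = 0.6052
  Y=2: P(Y=2) = 1/3, P(X|Y=2) = (11/20, 9/20) → H(X|Y=2) = 0.9928
H(X|Y) = (13/60)·0.9612 + (9/20)·0.6052 + (1/3)·0.9928 = 0.8115 bits

I(X;Y) = H(X) - H(X|Y) = 0.8813 - 0.8115 = 0.0698 bits

Cross-check via I(X;Y) = H(X) + H(Y) - H(X,Y): computing H(Y) from the column sums and H(X,Y) from the 6 cells in the same way gives H(Y) = 1.5248 bits and H(X,Y) = 2.3363 bits, so
I(X;Y) = 0.8813 + 1.5248 - 2.3363 = 0.0698 bits ✓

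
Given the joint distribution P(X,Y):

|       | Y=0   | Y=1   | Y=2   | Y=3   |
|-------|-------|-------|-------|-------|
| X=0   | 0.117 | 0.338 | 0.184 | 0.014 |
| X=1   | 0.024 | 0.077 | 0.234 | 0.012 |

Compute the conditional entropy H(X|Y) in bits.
0.8196 bits

H(X|Y) = H(X,Y) - H(Y)

H(X,Y) = -Σ_{x,y} P(x,y) log₂ P(x,y). Per-cell terms -P(x,y)·log₂P(x,y):
  X=0: 0.36216, 0.52894, 0.44937, 0.08622
  X=1: 0.12914, 0.28482, 0.49033, 0.07657
Sum of the 8 terms: H(X,Y) = 2.40755 bits

Marginal of Y (column sums):
  P(Y=0) = 0.117 + 0.024 = 0.141
  P(Y=1) = 0.338 + 0.077 = 0.415
  P(Y=2) = 0.184 + 0.234 = 0.418
  P(Y=3) = 0.014 + 0.012 = 0.026
H(Y) = -[0.141·log₂(0.141) + 0.415·log₂(0.415) + 0.418·log₂(0.418) + 0.026·log₂(0.026)]
  = 0.39850 + 0.52656 + 0.52602 + 0.13690 = 1.58798 bits

H(X|Y) = H(X,Y) - H(Y) = 2.40755 - 1.58798 = 0.8196 bits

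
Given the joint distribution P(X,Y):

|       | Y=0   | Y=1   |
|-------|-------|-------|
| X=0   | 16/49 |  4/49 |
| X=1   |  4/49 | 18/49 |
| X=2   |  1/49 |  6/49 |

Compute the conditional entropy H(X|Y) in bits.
1.1485 bits

H(X|Y) = H(X,Y) - H(Y)

H(X,Y) = -Σ_{x,y} P(x,y) log₂ P(x,y). Per-cell terms -P(x,y)·log₂P(x,y):
  X=0: 0.52725, 0.29508
  X=1: 0.29508, 0.53074
  X=2: 0.11459, 0.37099
Sum of the 6 terms: H(X,Y) = 2.1337 bits

Marginal of Y (column sums):
  P(Y=0) = 16/49 + 4/49 + 1/49 = 3/7
  P(Y=1) = 4/49 + 18/49 + 6/49 = 4/7
H(Y) = -[(3/7)·log₂(3/7) + (4/7)·log₂(4/7)]
  = 0.52388 + 0.46135 = 0.9852 bits

H(X|Y) = H(X,Y) - H(Y) = 2.1337 - 0.9852 = 1.1485 bits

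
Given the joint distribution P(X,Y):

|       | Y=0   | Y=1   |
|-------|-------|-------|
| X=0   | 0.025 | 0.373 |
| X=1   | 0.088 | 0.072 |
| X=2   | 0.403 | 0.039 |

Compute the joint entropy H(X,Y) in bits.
1.9565 bits

H(X,Y) = -Σ_{x,y} P(x,y) log₂ P(x,y). Per-cell terms -P(x,y)·log₂P(x,y):
  X=0: 0.1330, 0.5307
  X=1: 0.3086, 0.2733
  X=2: 0.5284, 0.1825
Sum of the 6 terms: H(X,Y) = 1.9565 bits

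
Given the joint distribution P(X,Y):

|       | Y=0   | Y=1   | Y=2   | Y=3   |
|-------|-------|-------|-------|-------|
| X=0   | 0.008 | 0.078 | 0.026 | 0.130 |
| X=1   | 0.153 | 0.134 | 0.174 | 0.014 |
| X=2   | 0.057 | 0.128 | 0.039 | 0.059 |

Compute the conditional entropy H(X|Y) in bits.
1.2604 bits

H(X|Y) = H(X,Y) - H(Y)

H(X,Y) = -Σ_{x,y} P(x,y) log₂ P(x,y). Per-cell terms -P(x,y)·log₂P(x,y):
  X=0: 0.0557263, 0.2870698, 0.1368990, 0.3826441
  X=1: 0.4143847, 0.3885591, 0.4389743, 0.0862180
  X=2: 0.2355750, 0.3796204, 0.1825349, 0.2409053
Sum of the 12 terms: H(X,Y) = 3.229111 bits

Marginal of Y (column sums):
  P(Y=0) = 0.008 + 0.153 + 0.057 = 0.218
  P(Y=1) = 0.078 + 0.134 + 0.128 = 0.340
  P(Y=2) = 0.026 + 0.174 + 0.039 = 0.239
  P(Y=3) = 0.130 + 0.014 + 0.059 = 0.203
H(Y) = -[0.218·log₂(0.218) + 0.340·log₂(0.340) + 0.239·log₂(0.239) + 0.203·log₂(0.203)]
  = 0.4790768 + 0.5291737 + 0.4935153 + 0.4669910 = 1.968757 bits

H(X|Y) = H(X,Y) - H(Y) = 3.229111 - 1.968757 = 1.2604 bits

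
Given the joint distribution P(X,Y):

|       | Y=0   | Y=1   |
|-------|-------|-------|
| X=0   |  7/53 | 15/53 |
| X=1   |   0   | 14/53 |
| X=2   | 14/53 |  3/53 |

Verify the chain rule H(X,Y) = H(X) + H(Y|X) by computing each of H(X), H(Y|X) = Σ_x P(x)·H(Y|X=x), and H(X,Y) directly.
H(X) = 1.5600 bits, H(Y|X) = 0.5902 bits, H(X,Y) = 2.1503 bits

Marginal of X (row sums):
  P(X=0) = 7/53 + 15/53 = 22/53
  P(X=1) = 0 + 14/53 = 14/53
  P(X=2) = 14/53 + 3/53 = 17/53
H(X) = -[(22/53)·log₂(22/53) + (14/53)·log₂(14/53) + (17/53)·log₂(17/53)]
  = 0.52654 + 0.50732 + 0.52618 = 1.5600 bits

H(Y|X) = Σ_x P(x)·H(Y|X=x):
  X=0: P(X=0) = 22/53, P(Y|X=0) = (7/22, 15/22) → H(Y|X=0) = 0.90239
  X=1: P(X=1) = 14/53, P(Y|X=1) = (0, 1) → H(Y|X=1) = 0.00000
  X=2: P(X=2) = 17/53, P(Y|X=2) = (14/17, 3/17) → H(Y|X=2) = 0.67229
H(Y|X) = (22/53)·0.90239 + (14/53)·0.00000 + (17/53)·0.67229 = 0.5902 bits

H(X,Y) = -Σ_{x,y} P(x,y) log₂ P(x,y). Per-cell terms -P(x,y)·log₂P(x,y):
  X=0: 0.38574, 0.51539
  X=1: 0.00000, 0.50732
  X=2: 0.50732, 0.23451
  (cells with P = 0 contribute 0)
Sum of the 6 terms: H(X,Y) = 2.1503 bits

Chain rule check:
  H(X) + H(Y|X) = 1.5600 + 0.5902 = 2.1502 bits
  H(X,Y) = 2.1503 bits
✓ Chain rule verified (Δ = 0.0001 is 4-dp rounding noise: each of the three values was rounded independently).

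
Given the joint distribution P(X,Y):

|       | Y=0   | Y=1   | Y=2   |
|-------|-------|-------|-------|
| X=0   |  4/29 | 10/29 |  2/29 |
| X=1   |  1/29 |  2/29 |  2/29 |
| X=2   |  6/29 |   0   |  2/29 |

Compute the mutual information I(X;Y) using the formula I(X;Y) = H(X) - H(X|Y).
0.3248 bits

I(X;Y) = H(X) - H(X|Y)

Marginal of X (row sums):
  P(X=0) = 4/29 + 10/29 + 2/29 = 16/29
  P(X=1) = 1/29 + 2/29 + 2/29 = 5/29
  P(X=2) = 6/29 + 0 + 2/29 = 8/29
H(X) = -[(16/29)·log₂(16/29) + (5/29)·log₂(5/29) + (8/29)·log₂(8/29)]
  = 0.4734 + 0.4373 + 0.5125 = 1.4232 bits

Marginal of Y (column sums):
  P(Y=0) = 4/29 + 1/29 + 6/29 = 11/29
  P(Y=1) = 10/29 + 2/29 + 0 = 12/29
  P(Y=2) = 2/29 + 2/29 + 2/29 = 6/29
H(X|Y) = Σ_y P(y)·H(X|Y=y):
  Y=0: P(Y=0) = 11/29, P(X|Y=0) = (4/11, 1/11, 6/11) → H(X|Y=0) = 1.3222
  Y=1: P(Y=1) = 12/29, P(X|Y=1) = (5/6, 1/6, 0) → H(X|Y=1) = 0.6500
  Y=2: P(Y=2) = 6/29, P(X|Y=2) = (1/3, 1/3, 1/3) → H(X|Y=2) = 1.5850
H(X|Y) = (11/29)·1.3222 + (12/29)·0.6500 + (6/29)·1.5850 = 1.0984 bits

I(X;Y) = H(X) - H(X|Y) = 1.4232 - 1.0984 = 0.3248 bits

Cross-check via I(X;Y) = H(X) + H(Y) - H(X,Y): computing H(Y) from the column sums and H(X,Y) from the 9 cells in the same way gives H(Y) = 1.5275 bits and H(X,Y) = 2.6259 bits, so
I(X;Y) = 1.4232 + 1.5275 - 2.6259 = 0.3248 bits ✓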